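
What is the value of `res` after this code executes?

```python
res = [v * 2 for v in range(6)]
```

Let's trace through this code step by step.

Initialize: res = [v * 2 for v in range(6)]

After execution: res = [0, 2, 4, 6, 8, 10]
[0, 2, 4, 6, 8, 10]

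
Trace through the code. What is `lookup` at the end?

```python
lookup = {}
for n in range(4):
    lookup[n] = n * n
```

Let's trace through this code step by step.

Initialize: lookup = {}
Entering loop: for n in range(4):

After execution: lookup = {0: 0, 1: 1, 2: 4, 3: 9}
{0: 0, 1: 1, 2: 4, 3: 9}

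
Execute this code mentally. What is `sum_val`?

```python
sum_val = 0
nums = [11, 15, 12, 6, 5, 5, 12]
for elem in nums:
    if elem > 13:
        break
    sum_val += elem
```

Let's trace through this code step by step.

Initialize: sum_val = 0
Initialize: nums = [11, 15, 12, 6, 5, 5, 12]
Entering loop: for elem in nums:

After execution: sum_val = 11
11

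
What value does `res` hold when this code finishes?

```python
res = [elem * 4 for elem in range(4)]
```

Let's trace through this code step by step.

Initialize: res = [elem * 4 for elem in range(4)]

After execution: res = [0, 4, 8, 12]
[0, 4, 8, 12]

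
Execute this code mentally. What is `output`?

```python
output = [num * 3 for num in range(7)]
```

Let's trace through this code step by step.

Initialize: output = [num * 3 for num in range(7)]

After execution: output = [0, 3, 6, 9, 12, 15, 18]
[0, 3, 6, 9, 12, 15, 18]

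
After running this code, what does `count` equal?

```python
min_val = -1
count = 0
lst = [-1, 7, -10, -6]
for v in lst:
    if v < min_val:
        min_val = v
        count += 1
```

Let's trace through this code step by step.

Initialize: min_val = -1
Initialize: count = 0
Initialize: lst = [-1, 7, -10, -6]
Entering loop: for v in lst:

After execution: count = 1
1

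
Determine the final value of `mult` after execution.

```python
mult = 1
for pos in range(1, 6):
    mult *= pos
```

Let's trace through this code step by step.

Initialize: mult = 1
Entering loop: for pos in range(1, 6):

After execution: mult = 120
120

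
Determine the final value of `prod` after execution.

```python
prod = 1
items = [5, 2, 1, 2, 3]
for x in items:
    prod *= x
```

Let's trace through this code step by step.

Initialize: prod = 1
Initialize: items = [5, 2, 1, 2, 3]
Entering loop: for x in items:

After execution: prod = 60
60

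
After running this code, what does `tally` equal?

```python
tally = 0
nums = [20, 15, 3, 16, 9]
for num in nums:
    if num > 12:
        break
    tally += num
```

Let's trace through this code step by step.

Initialize: tally = 0
Initialize: nums = [20, 15, 3, 16, 9]
Entering loop: for num in nums:

After execution: tally = 0
0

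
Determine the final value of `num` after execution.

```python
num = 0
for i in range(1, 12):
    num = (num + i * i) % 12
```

Let's trace through this code step by step.

Initialize: num = 0
Entering loop: for i in range(1, 12):

After execution: num = 2
2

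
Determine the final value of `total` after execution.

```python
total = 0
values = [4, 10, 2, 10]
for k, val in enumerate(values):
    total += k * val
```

Let's trace through this code step by step.

Initialize: total = 0
Initialize: values = [4, 10, 2, 10]
Entering loop: for k, val in enumerate(values):

After execution: total = 44
44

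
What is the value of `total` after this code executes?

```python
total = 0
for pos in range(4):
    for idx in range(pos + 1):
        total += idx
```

Let's trace through this code step by step.

Initialize: total = 0
Entering loop: for pos in range(4):

After execution: total = 10
10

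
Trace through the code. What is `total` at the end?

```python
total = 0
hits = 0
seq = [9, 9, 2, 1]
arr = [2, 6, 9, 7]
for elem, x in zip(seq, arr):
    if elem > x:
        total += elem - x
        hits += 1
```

Let's trace through this code step by step.

Initialize: total = 0
Initialize: hits = 0
Initialize: seq = [9, 9, 2, 1]
Initialize: arr = [2, 6, 9, 7]
Entering loop: for elem, x in zip(seq, arr):

After execution: total = 10
10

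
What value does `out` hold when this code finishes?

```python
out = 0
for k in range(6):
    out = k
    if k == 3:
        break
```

Let's trace through this code step by step.

Initialize: out = 0
Entering loop: for k in range(6):

After execution: out = 3
3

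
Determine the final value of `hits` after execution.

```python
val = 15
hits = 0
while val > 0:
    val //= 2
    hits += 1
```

Let's trace through this code step by step.

Initialize: val = 15
Initialize: hits = 0
Entering loop: while val > 0:

After execution: hits = 4
4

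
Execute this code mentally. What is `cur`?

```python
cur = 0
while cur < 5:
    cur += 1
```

Let's trace through this code step by step.

Initialize: cur = 0
Entering loop: while cur < 5:

After execution: cur = 5
5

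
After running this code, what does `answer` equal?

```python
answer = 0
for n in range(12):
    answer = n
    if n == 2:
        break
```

Let's trace through this code step by step.

Initialize: answer = 0
Entering loop: for n in range(12):

After execution: answer = 2
2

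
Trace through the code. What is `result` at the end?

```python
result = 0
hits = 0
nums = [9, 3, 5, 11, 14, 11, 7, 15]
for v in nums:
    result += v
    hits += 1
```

Let's trace through this code step by step.

Initialize: result = 0
Initialize: hits = 0
Initialize: nums = [9, 3, 5, 11, 14, 11, 7, 15]
Entering loop: for v in nums:

After execution: result = 75
75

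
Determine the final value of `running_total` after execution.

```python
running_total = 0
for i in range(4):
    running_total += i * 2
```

Let's trace through this code step by step.

Initialize: running_total = 0
Entering loop: for i in range(4):

After execution: running_total = 12
12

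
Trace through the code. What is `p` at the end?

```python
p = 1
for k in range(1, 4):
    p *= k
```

Let's trace through this code step by step.

Initialize: p = 1
Entering loop: for k in range(1, 4):

After execution: p = 6
6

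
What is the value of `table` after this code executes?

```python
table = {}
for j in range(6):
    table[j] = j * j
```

Let's trace through this code step by step.

Initialize: table = {}
Entering loop: for j in range(6):

After execution: table = {0: 0, 1: 1, 2: 4, 3: 9, 4: 16, 5: 25}
{0: 0, 1: 1, 2: 4, 3: 9, 4: 16, 5: 25}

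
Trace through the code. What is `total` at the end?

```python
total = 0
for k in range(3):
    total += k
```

Let's trace through this code step by step.

Initialize: total = 0
Entering loop: for k in range(3):

After execution: total = 3
3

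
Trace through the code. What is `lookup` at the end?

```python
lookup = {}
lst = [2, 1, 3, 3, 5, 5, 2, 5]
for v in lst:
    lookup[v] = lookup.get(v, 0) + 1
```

Let's trace through this code step by step.

Initialize: lookup = {}
Initialize: lst = [2, 1, 3, 3, 5, 5, 2, 5]
Entering loop: for v in lst:

After execution: lookup = {2: 2, 1: 1, 3: 2, 5: 3}
{2: 2, 1: 1, 3: 2, 5: 3}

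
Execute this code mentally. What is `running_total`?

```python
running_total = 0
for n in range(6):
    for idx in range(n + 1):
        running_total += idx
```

Let's trace through this code step by step.

Initialize: running_total = 0
Entering loop: for n in range(6):

After execution: running_total = 35
35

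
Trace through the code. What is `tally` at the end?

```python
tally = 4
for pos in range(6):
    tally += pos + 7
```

Let's trace through this code step by step.

Initialize: tally = 4
Entering loop: for pos in range(6):

After execution: tally = 61
61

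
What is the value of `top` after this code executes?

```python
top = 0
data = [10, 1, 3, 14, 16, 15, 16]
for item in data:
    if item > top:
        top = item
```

Let's trace through this code step by step.

Initialize: top = 0
Initialize: data = [10, 1, 3, 14, 16, 15, 16]
Entering loop: for item in data:

After execution: top = 16
16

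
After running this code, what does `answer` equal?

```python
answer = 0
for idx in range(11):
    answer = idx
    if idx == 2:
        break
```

Let's trace through this code step by step.

Initialize: answer = 0
Entering loop: for idx in range(11):

After execution: answer = 2
2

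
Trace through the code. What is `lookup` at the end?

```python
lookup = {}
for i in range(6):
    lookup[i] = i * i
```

Let's trace through this code step by step.

Initialize: lookup = {}
Entering loop: for i in range(6):

After execution: lookup = {0: 0, 1: 1, 2: 4, 3: 9, 4: 16, 5: 25}
{0: 0, 1: 1, 2: 4, 3: 9, 4: 16, 5: 25}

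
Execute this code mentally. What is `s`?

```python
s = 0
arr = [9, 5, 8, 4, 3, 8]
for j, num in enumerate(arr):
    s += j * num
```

Let's trace through this code step by step.

Initialize: s = 0
Initialize: arr = [9, 5, 8, 4, 3, 8]
Entering loop: for j, num in enumerate(arr):

After execution: s = 85
85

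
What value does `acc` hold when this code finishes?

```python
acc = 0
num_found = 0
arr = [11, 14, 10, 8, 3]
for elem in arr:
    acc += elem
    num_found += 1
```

Let's trace through this code step by step.

Initialize: acc = 0
Initialize: num_found = 0
Initialize: arr = [11, 14, 10, 8, 3]
Entering loop: for elem in arr:

After execution: acc = 46
46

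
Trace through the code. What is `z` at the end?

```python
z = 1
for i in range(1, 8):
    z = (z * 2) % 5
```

Let's trace through this code step by step.

Initialize: z = 1
Entering loop: for i in range(1, 8):

After execution: z = 3
3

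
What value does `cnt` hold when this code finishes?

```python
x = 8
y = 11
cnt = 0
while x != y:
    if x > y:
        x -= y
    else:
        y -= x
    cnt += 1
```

Let's trace through this code step by step.

Initialize: x = 8
Initialize: y = 11
Initialize: cnt = 0
Entering loop: while x != y:

After execution: cnt = 5
5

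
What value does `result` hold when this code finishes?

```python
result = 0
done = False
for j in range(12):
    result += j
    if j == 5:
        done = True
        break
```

Let's trace through this code step by step.

Initialize: result = 0
Initialize: done = False
Entering loop: for j in range(12):

After execution: result = 15
15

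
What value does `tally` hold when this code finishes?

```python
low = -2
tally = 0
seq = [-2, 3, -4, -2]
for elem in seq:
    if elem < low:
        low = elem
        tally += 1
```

Let's trace through this code step by step.

Initialize: low = -2
Initialize: tally = 0
Initialize: seq = [-2, 3, -4, -2]
Entering loop: for elem in seq:

After execution: tally = 1
1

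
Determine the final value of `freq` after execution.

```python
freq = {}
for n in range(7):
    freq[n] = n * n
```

Let's trace through this code step by step.

Initialize: freq = {}
Entering loop: for n in range(7):

After execution: freq = {0: 0, 1: 1, 2: 4, 3: 9, 4: 16, 5: 25, 6: 36}
{0: 0, 1: 1, 2: 4, 3: 9, 4: 16, 5: 25, 6: 36}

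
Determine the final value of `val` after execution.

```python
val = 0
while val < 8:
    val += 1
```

Let's trace through this code step by step.

Initialize: val = 0
Entering loop: while val < 8:

After execution: val = 8
8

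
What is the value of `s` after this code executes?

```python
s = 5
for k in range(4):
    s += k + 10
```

Let's trace through this code step by step.

Initialize: s = 5
Entering loop: for k in range(4):

After execution: s = 51
51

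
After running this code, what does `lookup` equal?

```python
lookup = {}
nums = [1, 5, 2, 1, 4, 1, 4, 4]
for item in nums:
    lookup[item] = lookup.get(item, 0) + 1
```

Let's trace through this code step by step.

Initialize: lookup = {}
Initialize: nums = [1, 5, 2, 1, 4, 1, 4, 4]
Entering loop: for item in nums:

After execution: lookup = {1: 3, 5: 1, 2: 1, 4: 3}
{1: 3, 5: 1, 2: 1, 4: 3}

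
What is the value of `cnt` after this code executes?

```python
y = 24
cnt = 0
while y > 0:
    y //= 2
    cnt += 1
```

Let's trace through this code step by step.

Initialize: y = 24
Initialize: cnt = 0
Entering loop: while y > 0:

After execution: cnt = 5
5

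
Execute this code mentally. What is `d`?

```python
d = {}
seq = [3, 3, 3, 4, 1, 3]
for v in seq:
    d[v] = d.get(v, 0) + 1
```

Let's trace through this code step by step.

Initialize: d = {}
Initialize: seq = [3, 3, 3, 4, 1, 3]
Entering loop: for v in seq:

After execution: d = {3: 4, 4: 1, 1: 1}
{3: 4, 4: 1, 1: 1}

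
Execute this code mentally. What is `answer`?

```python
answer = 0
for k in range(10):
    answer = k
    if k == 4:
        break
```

Let's trace through this code step by step.

Initialize: answer = 0
Entering loop: for k in range(10):

After execution: answer = 4
4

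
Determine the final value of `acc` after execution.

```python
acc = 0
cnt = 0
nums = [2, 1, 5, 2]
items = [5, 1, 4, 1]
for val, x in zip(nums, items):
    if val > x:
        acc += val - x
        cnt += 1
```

Let's trace through this code step by step.

Initialize: acc = 0
Initialize: cnt = 0
Initialize: nums = [2, 1, 5, 2]
Initialize: items = [5, 1, 4, 1]
Entering loop: for val, x in zip(nums, items):

After execution: acc = 2
2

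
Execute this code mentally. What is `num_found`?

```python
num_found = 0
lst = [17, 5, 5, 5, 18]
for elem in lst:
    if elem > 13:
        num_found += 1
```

Let's trace through this code step by step.

Initialize: num_found = 0
Initialize: lst = [17, 5, 5, 5, 18]
Entering loop: for elem in lst:

After execution: num_found = 2
2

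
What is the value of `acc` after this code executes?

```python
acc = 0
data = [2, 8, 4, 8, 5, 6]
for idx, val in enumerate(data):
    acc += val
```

Let's trace through this code step by step.

Initialize: acc = 0
Initialize: data = [2, 8, 4, 8, 5, 6]
Entering loop: for idx, val in enumerate(data):

After execution: acc = 33
33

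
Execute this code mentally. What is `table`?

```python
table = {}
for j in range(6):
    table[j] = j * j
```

Let's trace through this code step by step.

Initialize: table = {}
Entering loop: for j in range(6):

After execution: table = {0: 0, 1: 1, 2: 4, 3: 9, 4: 16, 5: 25}
{0: 0, 1: 1, 2: 4, 3: 9, 4: 16, 5: 25}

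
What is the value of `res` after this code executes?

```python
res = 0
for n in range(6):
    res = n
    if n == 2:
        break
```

Let's trace through this code step by step.

Initialize: res = 0
Entering loop: for n in range(6):

After execution: res = 2
2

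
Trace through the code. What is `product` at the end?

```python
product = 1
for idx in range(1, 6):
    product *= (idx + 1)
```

Let's trace through this code step by step.

Initialize: product = 1
Entering loop: for idx in range(1, 6):

After execution: product = 720
720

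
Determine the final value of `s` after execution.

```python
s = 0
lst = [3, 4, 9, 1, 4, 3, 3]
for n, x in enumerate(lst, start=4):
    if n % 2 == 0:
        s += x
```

Let's trace through this code step by step.

Initialize: s = 0
Initialize: lst = [3, 4, 9, 1, 4, 3, 3]
Entering loop: for n, x in enumerate(lst, start=4):

After execution: s = 19
19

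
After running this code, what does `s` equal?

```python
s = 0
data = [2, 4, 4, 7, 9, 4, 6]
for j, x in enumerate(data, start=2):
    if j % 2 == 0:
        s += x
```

Let's trace through this code step by step.

Initialize: s = 0
Initialize: data = [2, 4, 4, 7, 9, 4, 6]
Entering loop: for j, x in enumerate(data, start=2):

After execution: s = 21
21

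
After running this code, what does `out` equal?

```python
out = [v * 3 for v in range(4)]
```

Let's trace through this code step by step.

Initialize: out = [v * 3 for v in range(4)]

After execution: out = [0, 3, 6, 9]
[0, 3, 6, 9]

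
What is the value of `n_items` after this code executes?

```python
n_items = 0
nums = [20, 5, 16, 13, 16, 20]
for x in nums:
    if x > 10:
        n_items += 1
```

Let's trace through this code step by step.

Initialize: n_items = 0
Initialize: nums = [20, 5, 16, 13, 16, 20]
Entering loop: for x in nums:

After execution: n_items = 5
5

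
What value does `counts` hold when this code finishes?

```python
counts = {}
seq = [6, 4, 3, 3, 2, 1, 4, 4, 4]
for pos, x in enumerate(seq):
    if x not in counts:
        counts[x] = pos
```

Let's trace through this code step by step.

Initialize: counts = {}
Initialize: seq = [6, 4, 3, 3, 2, 1, 4, 4, 4]
Entering loop: for pos, x in enumerate(seq):

After execution: counts = {6: 0, 4: 1, 3: 2, 2: 4, 1: 5}
{6: 0, 4: 1, 3: 2, 2: 4, 1: 5}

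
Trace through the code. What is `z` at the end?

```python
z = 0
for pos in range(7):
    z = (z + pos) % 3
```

Let's trace through this code step by step.

Initialize: z = 0
Entering loop: for pos in range(7):

After execution: z = 0
0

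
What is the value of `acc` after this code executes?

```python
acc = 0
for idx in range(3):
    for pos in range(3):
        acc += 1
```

Let's trace through this code step by step.

Initialize: acc = 0
Entering loop: for idx in range(3):

After execution: acc = 9
9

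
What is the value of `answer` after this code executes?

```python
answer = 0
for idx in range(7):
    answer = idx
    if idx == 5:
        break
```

Let's trace through this code step by step.

Initialize: answer = 0
Entering loop: for idx in range(7):

After execution: answer = 5
5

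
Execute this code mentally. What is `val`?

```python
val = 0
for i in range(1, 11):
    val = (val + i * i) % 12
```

Let's trace through this code step by step.

Initialize: val = 0
Entering loop: for i in range(1, 11):

After execution: val = 1
1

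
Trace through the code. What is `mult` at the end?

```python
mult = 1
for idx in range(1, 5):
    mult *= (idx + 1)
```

Let's trace through this code step by step.

Initialize: mult = 1
Entering loop: for idx in range(1, 5):

After execution: mult = 120
120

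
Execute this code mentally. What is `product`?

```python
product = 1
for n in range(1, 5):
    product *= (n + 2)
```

Let's trace through this code step by step.

Initialize: product = 1
Entering loop: for n in range(1, 5):

After execution: product = 360
360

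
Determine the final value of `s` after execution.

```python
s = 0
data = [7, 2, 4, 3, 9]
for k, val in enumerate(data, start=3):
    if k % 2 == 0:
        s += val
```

Let's trace through this code step by step.

Initialize: s = 0
Initialize: data = [7, 2, 4, 3, 9]
Entering loop: for k, val in enumerate(data, start=3):

After execution: s = 5
5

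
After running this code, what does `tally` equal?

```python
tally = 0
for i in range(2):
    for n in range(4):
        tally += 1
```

Let's trace through this code step by step.

Initialize: tally = 0
Entering loop: for i in range(2):

After execution: tally = 8
8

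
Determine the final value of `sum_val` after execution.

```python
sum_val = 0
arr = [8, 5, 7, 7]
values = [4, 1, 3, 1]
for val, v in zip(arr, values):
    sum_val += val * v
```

Let's trace through this code step by step.

Initialize: sum_val = 0
Initialize: arr = [8, 5, 7, 7]
Initialize: values = [4, 1, 3, 1]
Entering loop: for val, v in zip(arr, values):

After execution: sum_val = 65
65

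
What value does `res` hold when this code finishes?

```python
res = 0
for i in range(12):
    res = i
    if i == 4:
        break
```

Let's trace through this code step by step.

Initialize: res = 0
Entering loop: for i in range(12):

After execution: res = 4
4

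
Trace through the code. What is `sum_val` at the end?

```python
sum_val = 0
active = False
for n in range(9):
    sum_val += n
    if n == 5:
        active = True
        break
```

Let's trace through this code step by step.

Initialize: sum_val = 0
Initialize: active = False
Entering loop: for n in range(9):

After execution: sum_val = 15
15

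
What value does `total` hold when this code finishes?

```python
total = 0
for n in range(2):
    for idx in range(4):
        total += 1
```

Let's trace through this code step by step.

Initialize: total = 0
Entering loop: for n in range(2):

After execution: total = 8
8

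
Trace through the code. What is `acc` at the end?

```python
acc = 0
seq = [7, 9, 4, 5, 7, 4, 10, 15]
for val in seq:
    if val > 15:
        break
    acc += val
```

Let's trace through this code step by step.

Initialize: acc = 0
Initialize: seq = [7, 9, 4, 5, 7, 4, 10, 15]
Entering loop: for val in seq:

After execution: acc = 61
61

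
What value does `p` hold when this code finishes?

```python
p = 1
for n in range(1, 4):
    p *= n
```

Let's trace through this code step by step.

Initialize: p = 1
Entering loop: for n in range(1, 4):

After execution: p = 6
6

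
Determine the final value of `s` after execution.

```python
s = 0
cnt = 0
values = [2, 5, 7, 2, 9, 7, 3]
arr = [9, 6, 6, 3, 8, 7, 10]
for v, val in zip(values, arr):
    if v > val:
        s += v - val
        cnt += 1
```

Let's trace through this code step by step.

Initialize: s = 0
Initialize: cnt = 0
Initialize: values = [2, 5, 7, 2, 9, 7, 3]
Initialize: arr = [9, 6, 6, 3, 8, 7, 10]
Entering loop: for v, val in zip(values, arr):

After execution: s = 2
2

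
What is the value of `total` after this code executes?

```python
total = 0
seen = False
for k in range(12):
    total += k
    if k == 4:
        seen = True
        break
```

Let's trace through this code step by step.

Initialize: total = 0
Initialize: seen = False
Entering loop: for k in range(12):

After execution: total = 10
10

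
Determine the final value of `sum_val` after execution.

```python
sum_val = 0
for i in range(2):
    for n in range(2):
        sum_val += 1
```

Let's trace through this code step by step.

Initialize: sum_val = 0
Entering loop: for i in range(2):

After execution: sum_val = 4
4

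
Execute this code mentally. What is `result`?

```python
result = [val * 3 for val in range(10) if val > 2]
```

Let's trace through this code step by step.

Initialize: result = [val * 3 for val in range(10) if val > 2]

After execution: result = [9, 12, 15, 18, 21, 24, 27]
[9, 12, 15, 18, 21, 24, 27]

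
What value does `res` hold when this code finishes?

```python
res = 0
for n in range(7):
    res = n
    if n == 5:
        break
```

Let's trace through this code step by step.

Initialize: res = 0
Entering loop: for n in range(7):

After execution: res = 5
5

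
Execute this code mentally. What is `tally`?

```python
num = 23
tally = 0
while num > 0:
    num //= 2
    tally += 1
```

Let's trace through this code step by step.

Initialize: num = 23
Initialize: tally = 0
Entering loop: while num > 0:

After execution: tally = 5
5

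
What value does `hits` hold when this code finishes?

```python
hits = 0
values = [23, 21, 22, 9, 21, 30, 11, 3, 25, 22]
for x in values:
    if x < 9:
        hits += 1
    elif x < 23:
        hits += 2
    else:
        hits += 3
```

Let's trace through this code step by step.

Initialize: hits = 0
Initialize: values = [23, 21, 22, 9, 21, 30, 11, 3, 25, 22]
Entering loop: for x in values:

After execution: hits = 22
22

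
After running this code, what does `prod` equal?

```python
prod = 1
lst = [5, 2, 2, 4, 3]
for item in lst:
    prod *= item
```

Let's trace through this code step by step.

Initialize: prod = 1
Initialize: lst = [5, 2, 2, 4, 3]
Entering loop: for item in lst:

After execution: prod = 240
240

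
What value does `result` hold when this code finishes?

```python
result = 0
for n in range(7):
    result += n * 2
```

Let's trace through this code step by step.

Initialize: result = 0
Entering loop: for n in range(7):

After execution: result = 42
42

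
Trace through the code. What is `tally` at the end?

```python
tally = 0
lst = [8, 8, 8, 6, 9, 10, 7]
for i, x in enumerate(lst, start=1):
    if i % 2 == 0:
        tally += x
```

Let's trace through this code step by step.

Initialize: tally = 0
Initialize: lst = [8, 8, 8, 6, 9, 10, 7]
Entering loop: for i, x in enumerate(lst, start=1):

After execution: tally = 24
24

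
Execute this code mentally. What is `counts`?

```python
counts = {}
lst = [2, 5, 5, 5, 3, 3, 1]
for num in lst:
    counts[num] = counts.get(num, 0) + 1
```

Let's trace through this code step by step.

Initialize: counts = {}
Initialize: lst = [2, 5, 5, 5, 3, 3, 1]
Entering loop: for num in lst:

After execution: counts = {2: 1, 5: 3, 3: 2, 1: 1}
{2: 1, 5: 3, 3: 2, 1: 1}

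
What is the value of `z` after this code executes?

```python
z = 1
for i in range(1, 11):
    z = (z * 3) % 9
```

Let's trace through this code step by step.

Initialize: z = 1
Entering loop: for i in range(1, 11):

After execution: z = 0
0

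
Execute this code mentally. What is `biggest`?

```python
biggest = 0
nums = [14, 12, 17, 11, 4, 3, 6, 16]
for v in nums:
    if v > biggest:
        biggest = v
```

Let's trace through this code step by step.

Initialize: biggest = 0
Initialize: nums = [14, 12, 17, 11, 4, 3, 6, 16]
Entering loop: for v in nums:

After execution: biggest = 17
17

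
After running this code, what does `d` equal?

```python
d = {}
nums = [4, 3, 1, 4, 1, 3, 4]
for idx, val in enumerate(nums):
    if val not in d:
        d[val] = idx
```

Let's trace through this code step by step.

Initialize: d = {}
Initialize: nums = [4, 3, 1, 4, 1, 3, 4]
Entering loop: for idx, val in enumerate(nums):

After execution: d = {4: 0, 3: 1, 1: 2}
{4: 0, 3: 1, 1: 2}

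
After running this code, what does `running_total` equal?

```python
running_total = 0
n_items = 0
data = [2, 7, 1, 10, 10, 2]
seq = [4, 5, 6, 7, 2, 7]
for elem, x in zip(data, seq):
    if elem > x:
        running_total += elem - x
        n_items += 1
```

Let's trace through this code step by step.

Initialize: running_total = 0
Initialize: n_items = 0
Initialize: data = [2, 7, 1, 10, 10, 2]
Initialize: seq = [4, 5, 6, 7, 2, 7]
Entering loop: for elem, x in zip(data, seq):

After execution: running_total = 13
13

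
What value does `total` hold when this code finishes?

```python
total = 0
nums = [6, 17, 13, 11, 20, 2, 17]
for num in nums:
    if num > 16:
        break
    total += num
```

Let's trace through this code step by step.

Initialize: total = 0
Initialize: nums = [6, 17, 13, 11, 20, 2, 17]
Entering loop: for num in nums:

After execution: total = 6
6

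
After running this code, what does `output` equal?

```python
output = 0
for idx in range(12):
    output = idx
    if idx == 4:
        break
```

Let's trace through this code step by step.

Initialize: output = 0
Entering loop: for idx in range(12):

After execution: output = 4
4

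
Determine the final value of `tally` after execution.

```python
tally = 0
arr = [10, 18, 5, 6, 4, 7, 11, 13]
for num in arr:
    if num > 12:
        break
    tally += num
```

Let's trace through this code step by step.

Initialize: tally = 0
Initialize: arr = [10, 18, 5, 6, 4, 7, 11, 13]
Entering loop: for num in arr:

After execution: tally = 10
10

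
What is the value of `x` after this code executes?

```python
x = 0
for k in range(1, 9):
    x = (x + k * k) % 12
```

Let's trace through this code step by step.

Initialize: x = 0
Entering loop: for k in range(1, 9):

After execution: x = 0
0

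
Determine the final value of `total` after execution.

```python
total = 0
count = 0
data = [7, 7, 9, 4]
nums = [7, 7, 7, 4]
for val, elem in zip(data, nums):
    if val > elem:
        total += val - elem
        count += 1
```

Let's trace through this code step by step.

Initialize: total = 0
Initialize: count = 0
Initialize: data = [7, 7, 9, 4]
Initialize: nums = [7, 7, 7, 4]
Entering loop: for val, elem in zip(data, nums):

After execution: total = 2
2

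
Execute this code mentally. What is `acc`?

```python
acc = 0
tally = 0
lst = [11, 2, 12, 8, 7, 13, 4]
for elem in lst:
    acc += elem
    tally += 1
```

Let's trace through this code step by step.

Initialize: acc = 0
Initialize: tally = 0
Initialize: lst = [11, 2, 12, 8, 7, 13, 4]
Entering loop: for elem in lst:

After execution: acc = 57
57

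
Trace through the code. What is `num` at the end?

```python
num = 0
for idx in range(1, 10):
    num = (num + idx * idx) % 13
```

Let's trace through this code step by step.

Initialize: num = 0
Entering loop: for idx in range(1, 10):

After execution: num = 12
12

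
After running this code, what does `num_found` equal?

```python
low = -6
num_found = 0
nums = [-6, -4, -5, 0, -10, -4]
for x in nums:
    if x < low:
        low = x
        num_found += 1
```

Let's trace through this code step by step.

Initialize: low = -6
Initialize: num_found = 0
Initialize: nums = [-6, -4, -5, 0, -10, -4]
Entering loop: for x in nums:

After execution: num_found = 1
1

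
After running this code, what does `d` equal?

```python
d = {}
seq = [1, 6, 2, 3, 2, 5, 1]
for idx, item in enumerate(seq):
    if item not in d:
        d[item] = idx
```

Let's trace through this code step by step.

Initialize: d = {}
Initialize: seq = [1, 6, 2, 3, 2, 5, 1]
Entering loop: for idx, item in enumerate(seq):

After execution: d = {1: 0, 6: 1, 2: 2, 3: 3, 5: 5}
{1: 0, 6: 1, 2: 2, 3: 3, 5: 5}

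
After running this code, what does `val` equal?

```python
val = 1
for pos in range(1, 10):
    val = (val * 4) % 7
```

Let's trace through this code step by step.

Initialize: val = 1
Entering loop: for pos in range(1, 10):

After execution: val = 1
1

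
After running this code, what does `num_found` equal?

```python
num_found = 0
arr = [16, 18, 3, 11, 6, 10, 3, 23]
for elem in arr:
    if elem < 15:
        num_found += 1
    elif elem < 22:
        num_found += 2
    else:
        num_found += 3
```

Let's trace through this code step by step.

Initialize: num_found = 0
Initialize: arr = [16, 18, 3, 11, 6, 10, 3, 23]
Entering loop: for elem in arr:

After execution: num_found = 12
12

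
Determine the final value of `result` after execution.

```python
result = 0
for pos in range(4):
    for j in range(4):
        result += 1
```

Let's trace through this code step by step.

Initialize: result = 0
Entering loop: for pos in range(4):

After execution: result = 16
16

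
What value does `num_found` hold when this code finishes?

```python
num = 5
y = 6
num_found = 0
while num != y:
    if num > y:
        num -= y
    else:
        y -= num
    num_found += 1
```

Let's trace through this code step by step.

Initialize: num = 5
Initialize: y = 6
Initialize: num_found = 0
Entering loop: while num != y:

After execution: num_found = 5
5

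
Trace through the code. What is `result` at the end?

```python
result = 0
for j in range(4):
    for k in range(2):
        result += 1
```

Let's trace through this code step by step.

Initialize: result = 0
Entering loop: for j in range(4):

After execution: result = 8
8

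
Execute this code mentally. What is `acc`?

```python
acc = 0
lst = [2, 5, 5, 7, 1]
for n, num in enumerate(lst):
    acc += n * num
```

Let's trace through this code step by step.

Initialize: acc = 0
Initialize: lst = [2, 5, 5, 7, 1]
Entering loop: for n, num in enumerate(lst):

After execution: acc = 40
40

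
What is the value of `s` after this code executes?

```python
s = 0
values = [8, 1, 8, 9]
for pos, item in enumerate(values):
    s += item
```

Let's trace through this code step by step.

Initialize: s = 0
Initialize: values = [8, 1, 8, 9]
Entering loop: for pos, item in enumerate(values):

After execution: s = 26
26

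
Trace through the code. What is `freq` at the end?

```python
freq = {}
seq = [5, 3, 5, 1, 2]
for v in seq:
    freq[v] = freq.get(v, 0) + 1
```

Let's trace through this code step by step.

Initialize: freq = {}
Initialize: seq = [5, 3, 5, 1, 2]
Entering loop: for v in seq:

After execution: freq = {5: 2, 3: 1, 1: 1, 2: 1}
{5: 2, 3: 1, 1: 1, 2: 1}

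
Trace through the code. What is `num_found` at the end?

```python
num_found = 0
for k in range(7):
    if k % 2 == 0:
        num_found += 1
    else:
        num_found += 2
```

Let's trace through this code step by step.

Initialize: num_found = 0
Entering loop: for k in range(7):

After execution: num_found = 10
10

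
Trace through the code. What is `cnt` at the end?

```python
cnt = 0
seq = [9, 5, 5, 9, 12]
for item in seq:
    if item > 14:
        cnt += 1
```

Let's trace through this code step by step.

Initialize: cnt = 0
Initialize: seq = [9, 5, 5, 9, 12]
Entering loop: for item in seq:

After execution: cnt = 0
0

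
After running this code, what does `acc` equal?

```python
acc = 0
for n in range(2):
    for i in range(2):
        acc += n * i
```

Let's trace through this code step by step.

Initialize: acc = 0
Entering loop: for n in range(2):

After execution: acc = 1
1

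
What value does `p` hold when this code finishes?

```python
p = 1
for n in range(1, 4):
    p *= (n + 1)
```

Let's trace through this code step by step.

Initialize: p = 1
Entering loop: for n in range(1, 4):

After execution: p = 24
24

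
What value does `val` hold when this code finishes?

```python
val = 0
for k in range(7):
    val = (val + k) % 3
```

Let's trace through this code step by step.

Initialize: val = 0
Entering loop: for k in range(7):

After execution: val = 0
0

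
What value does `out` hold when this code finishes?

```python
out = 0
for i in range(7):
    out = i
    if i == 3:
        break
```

Let's trace through this code step by step.

Initialize: out = 0
Entering loop: for i in range(7):

After execution: out = 3
3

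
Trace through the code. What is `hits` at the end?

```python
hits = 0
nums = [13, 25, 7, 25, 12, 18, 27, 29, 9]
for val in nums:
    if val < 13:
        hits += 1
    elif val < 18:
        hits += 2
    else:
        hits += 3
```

Let's trace through this code step by step.

Initialize: hits = 0
Initialize: nums = [13, 25, 7, 25, 12, 18, 27, 29, 9]
Entering loop: for val in nums:

After execution: hits = 20
20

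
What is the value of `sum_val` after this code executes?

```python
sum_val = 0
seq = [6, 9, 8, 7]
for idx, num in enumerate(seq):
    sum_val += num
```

Let's trace through this code step by step.

Initialize: sum_val = 0
Initialize: seq = [6, 9, 8, 7]
Entering loop: for idx, num in enumerate(seq):

After execution: sum_val = 30
30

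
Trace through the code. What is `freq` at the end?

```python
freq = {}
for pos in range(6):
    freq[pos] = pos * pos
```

Let's trace through this code step by step.

Initialize: freq = {}
Entering loop: for pos in range(6):

After execution: freq = {0: 0, 1: 1, 2: 4, 3: 9, 4: 16, 5: 25}
{0: 0, 1: 1, 2: 4, 3: 9, 4: 16, 5: 25}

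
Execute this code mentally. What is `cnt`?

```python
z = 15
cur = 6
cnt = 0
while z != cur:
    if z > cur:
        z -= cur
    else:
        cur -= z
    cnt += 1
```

Let's trace through this code step by step.

Initialize: z = 15
Initialize: cur = 6
Initialize: cnt = 0
Entering loop: while z != cur:

After execution: cnt = 3
3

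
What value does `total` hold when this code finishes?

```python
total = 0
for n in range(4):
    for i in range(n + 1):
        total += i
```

Let's trace through this code step by step.

Initialize: total = 0
Entering loop: for n in range(4):

After execution: total = 10
10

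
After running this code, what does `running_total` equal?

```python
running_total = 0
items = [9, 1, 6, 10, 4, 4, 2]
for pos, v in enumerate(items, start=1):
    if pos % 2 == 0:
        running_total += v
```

Let's trace through this code step by step.

Initialize: running_total = 0
Initialize: items = [9, 1, 6, 10, 4, 4, 2]
Entering loop: for pos, v in enumerate(items, start=1):

After execution: running_total = 15
15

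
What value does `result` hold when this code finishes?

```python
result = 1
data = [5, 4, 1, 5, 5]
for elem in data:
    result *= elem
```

Let's trace through this code step by step.

Initialize: result = 1
Initialize: data = [5, 4, 1, 5, 5]
Entering loop: for elem in data:

After execution: result = 500
500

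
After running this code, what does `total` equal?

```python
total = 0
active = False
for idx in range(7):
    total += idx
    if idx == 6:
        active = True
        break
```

Let's trace through this code step by step.

Initialize: total = 0
Initialize: active = False
Entering loop: for idx in range(7):

After execution: total = 21
21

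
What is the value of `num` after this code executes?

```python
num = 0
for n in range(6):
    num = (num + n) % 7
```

Let's trace through this code step by step.

Initialize: num = 0
Entering loop: for n in range(6):

After execution: num = 1
1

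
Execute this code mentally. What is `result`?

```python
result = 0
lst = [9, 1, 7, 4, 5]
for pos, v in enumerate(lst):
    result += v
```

Let's trace through this code step by step.

Initialize: result = 0
Initialize: lst = [9, 1, 7, 4, 5]
Entering loop: for pos, v in enumerate(lst):

After execution: result = 26
26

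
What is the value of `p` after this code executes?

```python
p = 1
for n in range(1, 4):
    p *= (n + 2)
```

Let's trace through this code step by step.

Initialize: p = 1
Entering loop: for n in range(1, 4):

After execution: p = 60
60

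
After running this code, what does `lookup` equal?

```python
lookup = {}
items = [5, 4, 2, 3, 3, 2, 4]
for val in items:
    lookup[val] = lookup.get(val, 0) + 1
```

Let's trace through this code step by step.

Initialize: lookup = {}
Initialize: items = [5, 4, 2, 3, 3, 2, 4]
Entering loop: for val in items:

After execution: lookup = {5: 1, 4: 2, 2: 2, 3: 2}
{5: 1, 4: 2, 2: 2, 3: 2}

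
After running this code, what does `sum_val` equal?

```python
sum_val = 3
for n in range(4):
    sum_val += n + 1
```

Let's trace through this code step by step.

Initialize: sum_val = 3
Entering loop: for n in range(4):

After execution: sum_val = 13
13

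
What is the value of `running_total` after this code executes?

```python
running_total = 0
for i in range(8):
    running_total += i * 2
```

Let's trace through this code step by step.

Initialize: running_total = 0
Entering loop: for i in range(8):

After execution: running_total = 56
56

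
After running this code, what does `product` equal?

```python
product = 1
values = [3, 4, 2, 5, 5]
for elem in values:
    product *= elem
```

Let's trace through this code step by step.

Initialize: product = 1
Initialize: values = [3, 4, 2, 5, 5]
Entering loop: for elem in values:

After execution: product = 600
600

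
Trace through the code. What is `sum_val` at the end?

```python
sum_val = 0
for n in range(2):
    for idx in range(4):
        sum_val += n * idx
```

Let's trace through this code step by step.

Initialize: sum_val = 0
Entering loop: for n in range(2):

After execution: sum_val = 6
6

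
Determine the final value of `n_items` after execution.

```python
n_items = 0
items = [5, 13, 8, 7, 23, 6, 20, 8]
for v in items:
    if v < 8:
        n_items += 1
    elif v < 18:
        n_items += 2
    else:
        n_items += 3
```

Let's trace through this code step by step.

Initialize: n_items = 0
Initialize: items = [5, 13, 8, 7, 23, 6, 20, 8]
Entering loop: for v in items:

After execution: n_items = 15
15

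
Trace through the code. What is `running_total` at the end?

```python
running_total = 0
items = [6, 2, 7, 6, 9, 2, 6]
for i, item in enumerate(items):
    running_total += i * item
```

Let's trace through this code step by step.

Initialize: running_total = 0
Initialize: items = [6, 2, 7, 6, 9, 2, 6]
Entering loop: for i, item in enumerate(items):

After execution: running_total = 116
116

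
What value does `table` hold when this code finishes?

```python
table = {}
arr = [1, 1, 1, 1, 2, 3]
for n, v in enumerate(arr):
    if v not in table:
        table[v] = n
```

Let's trace through this code step by step.

Initialize: table = {}
Initialize: arr = [1, 1, 1, 1, 2, 3]
Entering loop: for n, v in enumerate(arr):

After execution: table = {1: 0, 2: 4, 3: 5}
{1: 0, 2: 4, 3: 5}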